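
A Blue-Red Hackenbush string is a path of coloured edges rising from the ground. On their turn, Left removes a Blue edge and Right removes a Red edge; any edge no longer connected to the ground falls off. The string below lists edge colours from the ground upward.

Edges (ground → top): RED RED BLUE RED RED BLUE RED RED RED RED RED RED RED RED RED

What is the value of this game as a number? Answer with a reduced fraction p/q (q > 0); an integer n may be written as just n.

-15359/8192

Build G(s[:k]) for k = 1..15, string s = RED RED BLUE RED RED BLUE RED RED RED RED RED RED RED RED RED.
edge 1 of 15 (RED): { (no moves) | 0 } -> -1
edge 2 of 15 (RED): { (no moves) | -1,0 } -> -2
edge 3 of 15 (BLUE): { -2 | -1,0 } -> -3/2
edge 4 of 15 (RED): { -2 | -3/2,-1,0 } -> -7/4
edge 5 of 15 (RED): { -2 | -7/4,-3/2,-1,0 } -> -15/8
edge 6 of 15 (BLUE): { -2,-15/8 | -7/4,-3/2,-1,0 } -> -29/16
edge 7 of 15 (RED): { -2,-15/8 | -29/16,-7/4,-3/2,-1,0 } -> -59/32
edge 8 of 15 (RED): { -2,-15/8 | -59/32,-29/16,-7/4,-3/2,-1,0 } -> -119/64
edge 9 of 15 (RED): { -2,-15/8 | -119/64,-59/32,-29/16,-7/4,-3/2,-1,0 } -> -239/128
edge 10 of 15 (RED): { -2,-15/8 | -239/128,-119/64,-59/32,-29/16,-7/4,-3/2,-1,0 } -> -479/256
edge 11 of 15 (RED): { -2,-15/8 | -479/256,-239/128,-119/64,-59/32,-29/16,-7/4,-3/2,-1,0 } -> -959/512
edge 12 of 15 (RED): { -2,-15/8 | -959/512,-479/256,-239/128,-119/64,-59/32,-29/16,-7/4,-3/2,-1,0 } -> -1919/1024
edge 13 of 15 (RED): { -2,-15/8 | -1919/1024,-959/512,-479/256,-239/128,-119/64,-59/32,-29/16,-7/4,-3/2,-1,0 } -> -3839/2048
edge 14 of 15 (RED): { -2,-15/8 | -3839/2048,-1919/1024,-959/512,-479/256,-239/128,-119/64,-59/32,-29/16,-7/4,-3/2,-1,0 } -> -7679/4096
edge 15 of 15 (RED): { -2,-15/8 | -7679/4096,-3839/2048,-1919/1024,-959/512,-479/256,-239/128,-119/64,-59/32,-29/16,-7/4,-3/2,-1,0 } -> -15359/8192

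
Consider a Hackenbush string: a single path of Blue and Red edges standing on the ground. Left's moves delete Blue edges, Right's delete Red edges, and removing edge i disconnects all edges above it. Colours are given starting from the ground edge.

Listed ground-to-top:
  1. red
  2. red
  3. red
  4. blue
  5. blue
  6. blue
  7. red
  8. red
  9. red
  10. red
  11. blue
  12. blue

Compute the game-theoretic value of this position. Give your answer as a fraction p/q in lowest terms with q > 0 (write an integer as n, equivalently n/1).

-1145/512

1 of 12 · r · max L −∞ · min R 0 ⇒ -1
2 of 12 · rr · max L −∞ · min R -1 ⇒ -2
3 of 12 · rrr · max L −∞ · min R -2 ⇒ -3
4 of 12 · rrrb · max L -3 · min R -2 ⇒ -5/2
5 of 12 · rrrbb · max L -5/2 · min R -2 ⇒ -9/4
6 of 12 · rrrbbb · max L -9/4 · min R -2 ⇒ -17/8
7 of 12 · rrrbbbr · max L -9/4 · min R -17/8 ⇒ -35/16
8 of 12 · rrrbbbrr · max L -9/4 · min R -35/16 ⇒ -71/32
9 of 12 · rrrbbbrrr · max L -9/4 · min R -71/32 ⇒ -143/64
10 of 12 · rrrbbbrrrr · max L -9/4 · min R -143/64 ⇒ -287/128
11 of 12 · rrrbbbrrrrb · max L -287/128 · min R -143/64 ⇒ -573/256
12 of 12 · rrrbbbrrrrbb · max L -573/256 · min R -143/64 ⇒ -1145/512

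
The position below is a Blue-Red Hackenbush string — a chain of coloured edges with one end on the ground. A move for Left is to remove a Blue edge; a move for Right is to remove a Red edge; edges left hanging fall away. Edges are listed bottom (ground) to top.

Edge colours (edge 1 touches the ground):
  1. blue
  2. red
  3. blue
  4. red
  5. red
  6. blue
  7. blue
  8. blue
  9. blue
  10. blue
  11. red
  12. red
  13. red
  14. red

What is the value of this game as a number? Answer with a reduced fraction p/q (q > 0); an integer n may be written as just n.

5089/8192

step 1: add blue to get b; options L={ 0 } R={ none } so 1
step 2: add red to get br; options L={ 0 } R={ 1 } so 1/2
step 3: add blue to get brb; options L={ 0,1/2 } R={ 1 } so 3/4
step 4: add red to get brbr; options L={ 0,1/2 } R={ 3/4,1 } so 5/8
step 5: add red to get brbrr; options L={ 0,1/2 } R={ 5/8,3/4,1 } so 9/16
step 6: add blue to get brbrrb; options L={ 0,1/2,9/16 } R={ 5/8,3/4,1 } so 19/32
step 7: add blue to get brbrrbb; options L={ 0,1/2,9/16,19/32 } R={ 5/8,3/4,1 } so 39/64
step 8: add blue to get brbrrbbb; options L={ 0,1/2,9/16,19/32,39/64 } R={ 5/8,3/4,1 } so 79/128
step 9: add blue to get brbrrbbbb; options L={ 0,1/2,9/16,19/32,39/64,79/128 } R={ 5/8,3/4,1 } so 159/256
step 10: add blue to get brbrrbbbbb; options L={ 0,1/2,9/16,19/32,39/64,79/128,159/256 } R={ 5/8,3/4,1 } so 319/512
step 11: add red to get brbrrbbbbbr; options L={ 0,1/2,9/16,19/32,39/64,79/128,159/256 } R={ 319/512,5/8,3/4,1 } so 637/1024
step 12: add red to get brbrrbbbbbrr; options L={ 0,1/2,9/16,19/32,39/64,79/128,159/256 } R={ 637/1024,319/512,5/8,3/4,1 } so 1273/2048
step 13: add red to get brbrrbbbbbrrr; options L={ 0,1/2,9/16,19/32,39/64,79/128,159/256 } R={ 1273/2048,637/1024,319/512,5/8,3/4,1 } so 2545/4096
step 14: add red to get brbrrbbbbbrrrr; options L={ 0,1/2,9/16,19/32,39/64,79/128,159/256 } R={ 2545/4096,1273/2048,637/1024,319/512,5/8,3/4,1 } so 5089/8192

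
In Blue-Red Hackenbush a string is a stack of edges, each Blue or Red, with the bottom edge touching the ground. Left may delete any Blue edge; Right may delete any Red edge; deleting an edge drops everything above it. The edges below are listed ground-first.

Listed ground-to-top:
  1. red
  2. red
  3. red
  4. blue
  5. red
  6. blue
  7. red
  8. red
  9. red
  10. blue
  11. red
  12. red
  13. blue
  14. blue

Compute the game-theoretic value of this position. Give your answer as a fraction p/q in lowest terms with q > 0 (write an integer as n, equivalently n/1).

-5593/2048

Recurse on prefixes of the 14-edge string red red red blue red blue red red red blue red red blue blue:
r: Left { ∅ }, Right { 0 } gives simplest -1
rr: Left { ∅ }, Right { -1 0 } gives simplest -2
rrr: Left { ∅ }, Right { -2 -1 0 } gives simplest -3
rrrb: Left { -3 }, Right { -2 -1 0 } gives simplest -5/2
rrrbr: Left { -3 }, Right { -5/2 -2 -1 0 } gives simplest -11/4
rrrbrb: Left { -3 -11/4 }, Right { -5/2 -2 -1 0 } gives simplest -21/8
rrrbrbr: Left { -3 -11/4 }, Right { -21/8 -5/2 -2 -1 0 } gives simplest -43/16
rrrbrbrr: Left { -3 -11/4 }, Right { -43/16 -21/8 -5/2 -2 -1 0 } gives simplest -87/32
rrrbrbrrr: Left { -3 -11/4 }, Right { -87/32 -43/16 -21/8 -5/2 -2 -1 0 } gives simplest -175/64
rrrbrbrrrb: Left { -3 -11/4 -175/64 }, Right { -87/32 -43/16 -21/8 -5/2 -2 -1 0 } gives simplest -349/128
rrrbrbrrrbr: Left { -3 -11/4 -175/64 }, Right { -349/128 -87/32 -43/16 -21/8 -5/2 -2 -1 0 } gives simplest -699/256
rrrbrbrrrbrr: Left { -3 -11/4 -175/64 }, Right { -699/256 -349/128 -87/32 -43/16 -21/8 -5/2 -2 -1 0 } gives simplest -1399/512
rrrbrbrrrbrrb: Left { -3 -11/4 -175/64 -1399/512 }, Right { -699/256 -349/128 -87/32 -43/16 -21/8 -5/2 -2 -1 0 } gives simplest -2797/1024
rrrbrbrrrbrrbb: Left { -3 -11/4 -175/64 -1399/512 -2797/1024 }, Right { -699/256 -349/128 -87/32 -43/16 -21/8 -5/2 -2 -1 0 } gives simplest -5593/2048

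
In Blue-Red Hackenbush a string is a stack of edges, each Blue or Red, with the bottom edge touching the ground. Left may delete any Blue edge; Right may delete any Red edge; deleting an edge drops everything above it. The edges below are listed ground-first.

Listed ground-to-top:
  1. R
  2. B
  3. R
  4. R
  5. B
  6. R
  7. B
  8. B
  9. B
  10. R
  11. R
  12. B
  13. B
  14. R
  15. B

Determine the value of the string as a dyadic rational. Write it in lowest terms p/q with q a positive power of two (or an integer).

-13413/16384

1 of 15 · R · max L −∞ · min R 0 — -1
2 of 15 · RB · max L -1 · min R 0 — -1/2
3 of 15 · RBR · max L -1 · min R -1/2 — -3/4
4 of 15 · RBRR · max L -1 · min R -3/4 — -7/8
5 of 15 · RBRRB · max L -7/8 · min R -3/4 — -13/16
6 of 15 · RBRRBR · max L -7/8 · min R -13/16 — -27/32
7 of 15 · RBRRBRB · max L -27/32 · min R -13/16 — -53/64
8 of 15 · RBRRBRBB · max L -53/64 · min R -13/16 — -105/128
9 of 15 · RBRRBRBBB · max L -105/128 · min R -13/16 — -209/256
10 of 15 · RBRRBRBBBR · max L -105/128 · min R -209/256 — -419/512
11 of 15 · RBRRBRBBBRR · max L -105/128 · min R -419/512 — -839/1024
12 of 15 · RBRRBRBBBRRB · max L -839/1024 · min R -419/512 — -1677/2048
13 of 15 · RBRRBRBBBRRBB · max L -1677/2048 · min R -419/512 — -3353/4096
14 of 15 · RBRRBRBBBRRBBR · max L -1677/2048 · min R -3353/4096 — -6707/8192
15 of 15 · RBRRBRBBBRRBBRB · max L -6707/8192 · min R -3353/4096 — -13413/16384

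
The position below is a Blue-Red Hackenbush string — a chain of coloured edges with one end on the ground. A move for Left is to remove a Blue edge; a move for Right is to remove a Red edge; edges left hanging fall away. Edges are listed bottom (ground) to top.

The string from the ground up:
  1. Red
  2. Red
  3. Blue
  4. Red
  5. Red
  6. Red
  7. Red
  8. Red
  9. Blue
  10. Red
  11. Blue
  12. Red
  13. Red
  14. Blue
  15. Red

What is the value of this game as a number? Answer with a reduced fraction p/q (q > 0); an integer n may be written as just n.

-16219/8192

Prefix values for Red Red Blue Red Red Red Red Red Blue Red Blue Red Red Blue Red via {L|R} + simplicity:
G(R) = { (no moves) | 0 } gives -1
G(RR) = { (no moves) | -1,0 } gives -2
G(RRB) = { -2 | -1,0 } gives -3/2
G(RRBR) = { -2 | -3/2,-1,0 } gives -7/4
G(RRBRR) = { -2 | -7/4,-3/2,-1,0 } gives -15/8
G(RRBRRR) = { -2 | -15/8,-7/4,-3/2,-1,0 } gives -31/16
G(RRBRRRR) = { -2 | -31/16,-15/8,-7/4,-3/2,-1,0 } gives -63/32
G(RRBRRRRR) = { -2 | -63/32,-31/16,-15/8,-7/4,-3/2,-1,0 } gives -127/64
G(RRBRRRRRB) = { -2,-127/64 | -63/32,-31/16,-15/8,-7/4,-3/2,-1,0 } gives -253/128
G(RRBRRRRRBR) = { -2,-127/64 | -253/128,-63/32,-31/16,-15/8,-7/4,-3/2,-1,0 } gives -507/256
G(RRBRRRRRBRB) = { -2,-127/64,-507/256 | -253/128,-63/32,-31/16,-15/8,-7/4,-3/2,-1,0 } gives -1013/512
G(RRBRRRRRBRBR) = { -2,-127/64,-507/256 | -1013/512,-253/128,-63/32,-31/16,-15/8,-7/4,-3/2,-1,0 } gives -2027/1024
G(RRBRRRRRBRBRR) = { -2,-127/64,-507/256 | -2027/1024,-1013/512,-253/128,-63/32,-31/16,-15/8,-7/4,-3/2,-1,0 } gives -4055/2048
G(RRBRRRRRBRBRRB) = { -2,-127/64,-507/256,-4055/2048 | -2027/1024,-1013/512,-253/128,-63/32,-31/16,-15/8,-7/4,-3/2,-1,0 } gives -8109/4096
G(RRBRRRRRBRBRRBR) = { -2,-127/64,-507/256,-4055/2048 | -8109/4096,-2027/1024,-1013/512,-253/128,-63/32,-31/16,-15/8,-7/4,-3/2,-1,0 } gives -16219/8192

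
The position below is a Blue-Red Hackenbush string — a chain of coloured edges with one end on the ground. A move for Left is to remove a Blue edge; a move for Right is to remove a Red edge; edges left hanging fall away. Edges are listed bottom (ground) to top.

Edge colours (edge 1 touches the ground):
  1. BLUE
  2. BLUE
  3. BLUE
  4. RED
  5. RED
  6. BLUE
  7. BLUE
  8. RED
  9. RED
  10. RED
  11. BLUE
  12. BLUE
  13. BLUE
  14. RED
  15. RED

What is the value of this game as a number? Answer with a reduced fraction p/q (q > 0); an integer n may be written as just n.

9785/4096

Prefix values for BLUE BLUE BLUE RED RED BLUE BLUE RED RED RED BLUE BLUE BLUE RED RED via {L|R} + simplicity:
1 of 15 · B · max L 0 · min R +∞ — 1
2 of 15 · BB · max L 1 · min R +∞ — 2
3 of 15 · BBB · max L 2 · min R +∞ — 3
4 of 15 · BBBR · max L 2 · min R 3 — 5/2
5 of 15 · BBBRR · max L 2 · min R 5/2 — 9/4
6 of 15 · BBBRRB · max L 9/4 · min R 5/2 — 19/8
7 of 15 · BBBRRBB · max L 19/8 · min R 5/2 — 39/16
8 of 15 · BBBRRBBR · max L 19/8 · min R 39/16 — 77/32
9 of 15 · BBBRRBBRR · max L 19/8 · min R 77/32 — 153/64
10 of 15 · BBBRRBBRRR · max L 19/8 · min R 153/64 — 305/128
11 of 15 · BBBRRBBRRRB · max L 305/128 · min R 153/64 — 611/256
12 of 15 · BBBRRBBRRRBB · max L 611/256 · min R 153/64 — 1223/512
13 of 15 · BBBRRBBRRRBBB · max L 1223/512 · min R 153/64 — 2447/1024
14 of 15 · BBBRRBBRRRBBBR · max L 1223/512 · min R 2447/1024 — 4893/2048
15 of 15 · BBBRRBBRRRBBBRR · max L 1223/512 · min R 4893/2048 — 9785/4096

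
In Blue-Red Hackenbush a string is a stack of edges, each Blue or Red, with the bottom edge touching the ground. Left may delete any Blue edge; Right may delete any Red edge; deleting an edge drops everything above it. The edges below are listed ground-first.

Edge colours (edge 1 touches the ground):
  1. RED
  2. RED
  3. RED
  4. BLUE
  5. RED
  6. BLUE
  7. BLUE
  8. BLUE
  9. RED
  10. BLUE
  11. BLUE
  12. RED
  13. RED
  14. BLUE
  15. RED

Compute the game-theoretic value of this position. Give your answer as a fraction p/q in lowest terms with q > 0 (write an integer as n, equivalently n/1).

-10395/4096

R: Left { none }, Right { 0 } => simplest -1
RR: Left { none }, Right { -1,0 } => simplest -2
RRR: Left { none }, Right { -2,-1,0 } => simplest -3
RRRB: Left { -3 }, Right { -2,-1,0 } => simplest -5/2
RRRBR: Left { -3 }, Right { -5/2,-2,-1,0 } => simplest -11/4
RRRBRB: Left { -3,-11/4 }, Right { -5/2,-2,-1,0 } => simplest -21/8
RRRBRBB: Left { -3,-11/4,-21/8 }, Right { -5/2,-2,-1,0 } => simplest -41/16
RRRBRBBB: Left { -3,-11/4,-21/8,-41/16 }, Right { -5/2,-2,-1,0 } => simplest -81/32
RRRBRBBBR: Left { -3,-11/4,-21/8,-41/16 }, Right { -81/32,-5/2,-2,-1,0 } => simplest -163/64
RRRBRBBBRB: Left { -3,-11/4,-21/8,-41/16,-163/64 }, Right { -81/32,-5/2,-2,-1,0 } => simplest -325/128
RRRBRBBBRBB: Left { -3,-11/4,-21/8,-41/16,-163/64,-325/128 }, Right { -81/32,-5/2,-2,-1,0 } => simplest -649/256
RRRBRBBBRBBR: Left { -3,-11/4,-21/8,-41/16,-163/64,-325/128 }, Right { -649/256,-81/32,-5/2,-2,-1,0 } => simplest -1299/512
RRRBRBBBRBBRR: Left { -3,-11/4,-21/8,-41/16,-163/64,-325/128 }, Right { -1299/512,-649/256,-81/32,-5/2,-2,-1,0 } => simplest -2599/1024
RRRBRBBBRBBRRB: Left { -3,-11/4,-21/8,-41/16,-163/64,-325/128,-2599/1024 }, Right { -1299/512,-649/256,-81/32,-5/2,-2,-1,0 } => simplest -5197/2048
RRRBRBBBRBBRRBR: Left { -3,-11/4,-21/8,-41/16,-163/64,-325/128,-2599/1024 }, Right { -5197/2048,-1299/512,-649/256,-81/32,-5/2,-2,-1,0 } => simplest -10395/4096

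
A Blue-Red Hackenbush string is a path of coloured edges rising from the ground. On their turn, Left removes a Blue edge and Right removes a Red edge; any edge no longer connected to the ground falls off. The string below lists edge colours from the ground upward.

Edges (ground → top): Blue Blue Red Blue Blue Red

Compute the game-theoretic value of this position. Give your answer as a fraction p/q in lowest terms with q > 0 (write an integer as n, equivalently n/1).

Prefix values for Blue Blue Red Blue Blue Red via {L|R} + simplicity:
v(B) = { 0 | (no moves) } gives 1
v(BB) = { 0, 1 | (no moves) } gives 2
v(BBR) = { 0, 1 | 2 } gives 3/2
v(BBRB) = { 0, 1, 3/2 | 2 } gives 7/4
v(BBRBB) = { 0, 1, 3/2, 7/4 | 2 } gives 15/8
v(BBRBBR) = { 0, 1, 3/2, 7/4 | 15/8, 2 } gives 29/16

29/16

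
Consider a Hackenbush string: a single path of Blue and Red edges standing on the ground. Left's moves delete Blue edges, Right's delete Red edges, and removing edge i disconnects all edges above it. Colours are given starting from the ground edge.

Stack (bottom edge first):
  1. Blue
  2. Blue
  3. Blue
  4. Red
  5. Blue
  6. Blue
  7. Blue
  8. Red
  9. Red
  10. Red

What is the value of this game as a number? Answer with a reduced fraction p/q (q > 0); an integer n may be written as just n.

369/128

Build g(s[:k]) for k = 1..10, string s = Blue Blue Blue Red Blue Blue Blue Red Red Red.
B: Left { 0 }, Right { ∅ } gives simplest 1
BB: Left { 0 1 }, Right { ∅ } gives simplest 2
BBB: Left { 0 1 2 }, Right { ∅ } gives simplest 3
BBBR: Left { 0 1 2 }, Right { 3 } gives simplest 5/2
BBBRB: Left { 0 1 2 5/2 }, Right { 3 } gives simplest 11/4
BBBRBB: Left { 0 1 2 5/2 11/4 }, Right { 3 } gives simplest 23/8
BBBRBBB: Left { 0 1 2 5/2 11/4 23/8 }, Right { 3 } gives simplest 47/16
BBBRBBBR: Left { 0 1 2 5/2 11/4 23/8 }, Right { 47/16 3 } gives simplest 93/32
BBBRBBBRR: Left { 0 1 2 5/2 11/4 23/8 }, Right { 93/32 47/16 3 } gives simplest 185/64
BBBRBBBRRR: Left { 0 1 2 5/2 11/4 23/8 }, Right { 185/64 93/32 47/16 3 } gives simplest 369/128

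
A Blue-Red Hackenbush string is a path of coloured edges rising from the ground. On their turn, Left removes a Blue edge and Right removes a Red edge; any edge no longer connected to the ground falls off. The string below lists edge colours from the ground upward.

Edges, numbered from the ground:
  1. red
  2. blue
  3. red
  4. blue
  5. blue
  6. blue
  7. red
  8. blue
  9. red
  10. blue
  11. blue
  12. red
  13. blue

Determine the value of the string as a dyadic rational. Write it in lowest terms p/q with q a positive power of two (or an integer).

-2213/4096

1 of 13 · r · max L −∞ · min R 0 ⇒ -1
2 of 13 · rb · max L -1 · min R 0 ⇒ -1/2
3 of 13 · rbr · max L -1 · min R -1/2 ⇒ -3/4
4 of 13 · rbrb · max L -3/4 · min R -1/2 ⇒ -5/8
5 of 13 · rbrbb · max L -5/8 · min R -1/2 ⇒ -9/16
6 of 13 · rbrbbb · max L -9/16 · min R -1/2 ⇒ -17/32
7 of 13 · rbrbbbr · max L -9/16 · min R -17/32 ⇒ -35/64
8 of 13 · rbrbbbrb · max L -35/64 · min R -17/32 ⇒ -69/128
9 of 13 · rbrbbbrbr · max L -35/64 · min R -69/128 ⇒ -139/256
10 of 13 · rbrbbbrbrb · max L -139/256 · min R -69/128 ⇒ -277/512
11 of 13 · rbrbbbrbrbb · max L -277/512 · min R -69/128 ⇒ -553/1024
12 of 13 · rbrbbbrbrbbr · max L -277/512 · min R -553/1024 ⇒ -1107/2048
13 of 13 · rbrbbbrbrbbrb · max L -1107/2048 · min R -553/1024 ⇒ -2213/4096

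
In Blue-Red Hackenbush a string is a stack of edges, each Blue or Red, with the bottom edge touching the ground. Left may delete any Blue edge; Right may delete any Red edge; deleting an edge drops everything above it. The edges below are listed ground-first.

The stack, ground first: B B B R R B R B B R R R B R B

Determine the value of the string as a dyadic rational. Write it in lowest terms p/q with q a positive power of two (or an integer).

Build val(s[:k]) for k = 1..15, string s = B B B R R B R B B R R R B R B.
edge 1 of 15 (B): { 0 | · } ⇒ 1
edge 2 of 15 (B): { 0; 1 | · } ⇒ 2
edge 3 of 15 (B): { 0; 1; 2 | · } ⇒ 3
edge 4 of 15 (R): { 0; 1; 2 | 3 } ⇒ 5/2
edge 5 of 15 (R): { 0; 1; 2 | 5/2; 3 } ⇒ 9/4
edge 6 of 15 (B): { 0; 1; 2; 9/4 | 5/2; 3 } ⇒ 19/8
edge 7 of 15 (R): { 0; 1; 2; 9/4 | 19/8; 5/2; 3 } ⇒ 37/16
edge 8 of 15 (B): { 0; 1; 2; 9/4; 37/16 | 19/8; 5/2; 3 } ⇒ 75/32
edge 9 of 15 (B): { 0; 1; 2; 9/4; 37/16; 75/32 | 19/8; 5/2; 3 } ⇒ 151/64
edge 10 of 15 (R): { 0; 1; 2; 9/4; 37/16; 75/32 | 151/64; 19/8; 5/2; 3 } ⇒ 301/128
edge 11 of 15 (R): { 0; 1; 2; 9/4; 37/16; 75/32 | 301/128; 151/64; 19/8; 5/2; 3 } ⇒ 601/256
edge 12 of 15 (R): { 0; 1; 2; 9/4; 37/16; 75/32 | 601/256; 301/128; 151/64; 19/8; 5/2; 3 } ⇒ 1201/512
edge 13 of 15 (B): { 0; 1; 2; 9/4; 37/16; 75/32; 1201/512 | 601/256; 301/128; 151/64; 19/8; 5/2; 3 } ⇒ 2403/1024
edge 14 of 15 (R): { 0; 1; 2; 9/4; 37/16; 75/32; 1201/512 | 2403/1024; 601/256; 301/128; 151/64; 19/8; 5/2; 3 } ⇒ 4805/2048
edge 15 of 15 (B): { 0; 1; 2; 9/4; 37/16; 75/32; 1201/512; 4805/2048 | 2403/1024; 601/256; 301/128; 151/64; 19/8; 5/2; 3 } ⇒ 9611/4096

9611/4096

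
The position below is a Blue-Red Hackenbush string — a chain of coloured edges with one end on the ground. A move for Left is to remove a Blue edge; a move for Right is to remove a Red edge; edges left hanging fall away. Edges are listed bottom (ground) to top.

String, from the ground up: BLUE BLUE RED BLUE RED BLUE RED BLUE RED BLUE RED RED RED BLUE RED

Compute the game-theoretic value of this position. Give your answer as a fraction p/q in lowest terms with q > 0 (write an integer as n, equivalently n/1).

13637/8192

Recurse on prefixes of the 15-edge string BLUE BLUE RED BLUE RED BLUE RED BLUE RED BLUE RED RED RED BLUE RED:
value_1 [B]  L=[0]  R=[∅]  so 1
value_2 [BB]  L=[0,1]  R=[∅]  so 2
value_3 [BBR]  L=[0,1]  R=[2]  so 3/2
value_4 [BBRB]  L=[0,1,3/2]  R=[2]  so 7/4
value_5 [BBRBR]  L=[0,1,3/2]  R=[7/4,2]  so 13/8
value_6 [BBRBRB]  L=[0,1,3/2,13/8]  R=[7/4,2]  so 27/16
value_7 [BBRBRBR]  L=[0,1,3/2,13/8]  R=[27/16,7/4,2]  so 53/32
value_8 [BBRBRBRB]  L=[0,1,3/2,13/8,53/32]  R=[27/16,7/4,2]  so 107/64
value_9 [BBRBRBRBR]  L=[0,1,3/2,13/8,53/32]  R=[107/64,27/16,7/4,2]  so 213/128
value_10 [BBRBRBRBRB]  L=[0,1,3/2,13/8,53/32,213/128]  R=[107/64,27/16,7/4,2]  so 427/256
value_11 [BBRBRBRBRBR]  L=[0,1,3/2,13/8,53/32,213/128]  R=[427/256,107/64,27/16,7/4,2]  so 853/512
value_12 [BBRBRBRBRBRR]  L=[0,1,3/2,13/8,53/32,213/128]  R=[853/512,427/256,107/64,27/16,7/4,2]  so 1705/1024
value_13 [BBRBRBRBRBRRR]  L=[0,1,3/2,13/8,53/32,213/128]  R=[1705/1024,853/512,427/256,107/64,27/16,7/4,2]  so 3409/2048
value_14 [BBRBRBRBRBRRRB]  L=[0,1,3/2,13/8,53/32,213/128,3409/2048]  R=[1705/1024,853/512,427/256,107/64,27/16,7/4,2]  so 6819/4096
value_15 [BBRBRBRBRBRRRBR]  L=[0,1,3/2,13/8,53/32,213/128,3409/2048]  R=[6819/4096,1705/1024,853/512,427/256,107/64,27/16,7/4,2]  so 13637/8192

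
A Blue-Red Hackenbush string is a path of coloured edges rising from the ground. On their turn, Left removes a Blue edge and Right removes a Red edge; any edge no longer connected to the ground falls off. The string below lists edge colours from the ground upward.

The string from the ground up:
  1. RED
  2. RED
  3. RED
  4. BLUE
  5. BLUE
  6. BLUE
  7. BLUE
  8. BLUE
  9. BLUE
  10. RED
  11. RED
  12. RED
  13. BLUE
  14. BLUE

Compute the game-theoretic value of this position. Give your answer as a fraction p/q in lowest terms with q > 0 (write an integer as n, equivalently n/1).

edge 1 of 14 (RED): { (no moves) | 0 } → -1
edge 2 of 14 (RED): { (no moves) | -1 0 } → -2
edge 3 of 14 (RED): { (no moves) | -2 -1 0 } → -3
edge 4 of 14 (BLUE): { -3 | -2 -1 0 } → -5/2
edge 5 of 14 (BLUE): { -3 -5/2 | -2 -1 0 } → -9/4
edge 6 of 14 (BLUE): { -3 -5/2 -9/4 | -2 -1 0 } → -17/8
edge 7 of 14 (BLUE): { -3 -5/2 -9/4 -17/8 | -2 -1 0 } → -33/16
edge 8 of 14 (BLUE): { -3 -5/2 -9/4 -17/8 -33/16 | -2 -1 0 } → -65/32
edge 9 of 14 (BLUE): { -3 -5/2 -9/4 -17/8 -33/16 -65/32 | -2 -1 0 } → -129/64
edge 10 of 14 (RED): { -3 -5/2 -9/4 -17/8 -33/16 -65/32 | -129/64 -2 -1 0 } → -259/128
edge 11 of 14 (RED): { -3 -5/2 -9/4 -17/8 -33/16 -65/32 | -259/128 -129/64 -2 -1 0 } → -519/256
edge 12 of 14 (RED): { -3 -5/2 -9/4 -17/8 -33/16 -65/32 | -519/256 -259/128 -129/64 -2 -1 0 } → -1039/512
edge 13 of 14 (BLUE): { -3 -5/2 -9/4 -17/8 -33/16 -65/32 -1039/512 | -519/256 -259/128 -129/64 -2 -1 0 } → -2077/1024
edge 14 of 14 (BLUE): { -3 -5/2 -9/4 -17/8 -33/16 -65/32 -1039/512 -2077/1024 | -519/256 -259/128 -129/64 -2 -1 0 } → -4153/2048

-4153/2048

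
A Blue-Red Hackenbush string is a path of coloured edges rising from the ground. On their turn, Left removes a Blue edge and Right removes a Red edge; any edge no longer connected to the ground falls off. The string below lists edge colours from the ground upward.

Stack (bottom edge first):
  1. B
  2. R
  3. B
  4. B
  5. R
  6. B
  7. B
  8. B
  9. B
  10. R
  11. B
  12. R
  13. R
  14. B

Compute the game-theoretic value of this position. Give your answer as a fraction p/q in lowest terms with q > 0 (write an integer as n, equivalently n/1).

G_1 [B]  L=[0]  R=[∅]  so 1
G_2 [BR]  L=[0]  R=[1]  so 1/2
G_3 [BRB]  L=[0, 1/2]  R=[1]  so 3/4
G_4 [BRBB]  L=[0, 1/2, 3/4]  R=[1]  so 7/8
G_5 [BRBBR]  L=[0, 1/2, 3/4]  R=[7/8, 1]  so 13/16
G_6 [BRBBRB]  L=[0, 1/2, 3/4, 13/16]  R=[7/8, 1]  so 27/32
G_7 [BRBBRBB]  L=[0, 1/2, 3/4, 13/16, 27/32]  R=[7/8, 1]  so 55/64
G_8 [BRBBRBBB]  L=[0, 1/2, 3/4, 13/16, 27/32, 55/64]  R=[7/8, 1]  so 111/128
G_9 [BRBBRBBBB]  L=[0, 1/2, 3/4, 13/16, 27/32, 55/64, 111/128]  R=[7/8, 1]  so 223/256
G_10 [BRBBRBBBBR]  L=[0, 1/2, 3/4, 13/16, 27/32, 55/64, 111/128]  R=[223/256, 7/8, 1]  so 445/512
G_11 [BRBBRBBBBRB]  L=[0, 1/2, 3/4, 13/16, 27/32, 55/64, 111/128, 445/512]  R=[223/256, 7/8, 1]  so 891/1024
G_12 [BRBBRBBBBRBR]  L=[0, 1/2, 3/4, 13/16, 27/32, 55/64, 111/128, 445/512]  R=[891/1024, 223/256, 7/8, 1]  so 1781/2048
G_13 [BRBBRBBBBRBRR]  L=[0, 1/2, 3/4, 13/16, 27/32, 55/64, 111/128, 445/512]  R=[1781/2048, 891/1024, 223/256, 7/8, 1]  so 3561/4096
G_14 [BRBBRBBBBRBRRB]  L=[0, 1/2, 3/4, 13/16, 27/32, 55/64, 111/128, 445/512, 3561/4096]  R=[1781/2048, 891/1024, 223/256, 7/8, 1]  so 7123/8192

7123/8192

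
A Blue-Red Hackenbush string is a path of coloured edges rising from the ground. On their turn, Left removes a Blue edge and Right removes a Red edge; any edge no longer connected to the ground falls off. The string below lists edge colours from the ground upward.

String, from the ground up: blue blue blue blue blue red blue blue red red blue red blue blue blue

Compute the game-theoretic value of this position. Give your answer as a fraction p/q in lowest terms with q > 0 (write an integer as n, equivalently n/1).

4911/1024

Prefix values for blue blue blue blue blue red blue blue red red blue red blue blue blue via {L|R} + simplicity:
value_1 [b]  L=[0]  R=[∅]  — 1
value_2 [bb]  L=[0, 1]  R=[∅]  — 2
value_3 [bbb]  L=[0, 1, 2]  R=[∅]  — 3
value_4 [bbbb]  L=[0, 1, 2, 3]  R=[∅]  — 4
value_5 [bbbbb]  L=[0, 1, 2, 3, 4]  R=[∅]  — 5
value_6 [bbbbbr]  L=[0, 1, 2, 3, 4]  R=[5]  — 9/2
value_7 [bbbbbrb]  L=[0, 1, 2, 3, 4, 9/2]  R=[5]  — 19/4
value_8 [bbbbbrbb]  L=[0, 1, 2, 3, 4, 9/2, 19/4]  R=[5]  — 39/8
value_9 [bbbbbrbbr]  L=[0, 1, 2, 3, 4, 9/2, 19/4]  R=[39/8, 5]  — 77/16
value_10 [bbbbbrbbrr]  L=[0, 1, 2, 3, 4, 9/2, 19/4]  R=[77/16, 39/8, 5]  — 153/32
value_11 [bbbbbrbbrrb]  L=[0, 1, 2, 3, 4, 9/2, 19/4, 153/32]  R=[77/16, 39/8, 5]  — 307/64
value_12 [bbbbbrbbrrbr]  L=[0, 1, 2, 3, 4, 9/2, 19/4, 153/32]  R=[307/64, 77/16, 39/8, 5]  — 613/128
value_13 [bbbbbrbbrrbrb]  L=[0, 1, 2, 3, 4, 9/2, 19/4, 153/32, 613/128]  R=[307/64, 77/16, 39/8, 5]  — 1227/256
value_14 [bbbbbrbbrrbrbb]  L=[0, 1, 2, 3, 4, 9/2, 19/4, 153/32, 613/128, 1227/256]  R=[307/64, 77/16, 39/8, 5]  — 2455/512
value_15 [bbbbbrbbrrbrbbb]  L=[0, 1, 2, 3, 4, 9/2, 19/4, 153/32, 613/128, 1227/256, 2455/512]  R=[307/64, 77/16, 39/8, 5]  — 4911/1024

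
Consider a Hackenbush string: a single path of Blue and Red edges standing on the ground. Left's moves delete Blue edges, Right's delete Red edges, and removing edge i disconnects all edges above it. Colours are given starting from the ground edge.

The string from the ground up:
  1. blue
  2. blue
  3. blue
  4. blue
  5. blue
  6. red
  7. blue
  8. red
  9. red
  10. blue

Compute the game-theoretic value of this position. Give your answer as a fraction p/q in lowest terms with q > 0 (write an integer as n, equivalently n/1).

147/32

Prefix values for blue blue blue blue blue red blue red red blue via {L|R} + simplicity:
step 1: add blue to get b; options L={ 0 } R={  } => 1
step 2: add blue to get bb; options L={ 0, 1 } R={  } => 2
step 3: add blue to get bbb; options L={ 0, 1, 2 } R={  } => 3
step 4: add blue to get bbbb; options L={ 0, 1, 2, 3 } R={  } => 4
step 5: add blue to get bbbbb; options L={ 0, 1, 2, 3, 4 } R={  } => 5
step 6: add red to get bbbbbr; options L={ 0, 1, 2, 3, 4 } R={ 5 } => 9/2
step 7: add blue to get bbbbbrb; options L={ 0, 1, 2, 3, 4, 9/2 } R={ 5 } => 19/4
step 8: add red to get bbbbbrbr; options L={ 0, 1, 2, 3, 4, 9/2 } R={ 19/4, 5 } => 37/8
step 9: add red to get bbbbbrbrr; options L={ 0, 1, 2, 3, 4, 9/2 } R={ 37/8, 19/4, 5 } => 73/16
step 10: add blue to get bbbbbrbrrb; options L={ 0, 1, 2, 3, 4, 9/2, 73/16 } R={ 37/8, 19/4, 5 } => 147/32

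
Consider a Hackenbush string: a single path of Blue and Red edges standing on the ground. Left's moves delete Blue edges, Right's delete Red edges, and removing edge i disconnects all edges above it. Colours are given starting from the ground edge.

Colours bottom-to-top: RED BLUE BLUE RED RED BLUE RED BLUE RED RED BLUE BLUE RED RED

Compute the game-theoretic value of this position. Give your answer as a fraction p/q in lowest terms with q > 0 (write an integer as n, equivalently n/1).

-3431/8192

Prefix values for RED BLUE BLUE RED RED BLUE RED BLUE RED RED BLUE BLUE RED RED via {L|R} + simplicity:
R: Left { none }, Right { 0 } so simplest -1
RB: Left { -1 }, Right { 0 } so simplest -1/2
RBB: Left { -1; -1/2 }, Right { 0 } so simplest -1/4
RBBR: Left { -1; -1/2 }, Right { -1/4; 0 } so simplest -3/8
RBBRR: Left { -1; -1/2 }, Right { -3/8; -1/4; 0 } so simplest -7/16
RBBRRB: Left { -1; -1/2; -7/16 }, Right { -3/8; -1/4; 0 } so simplest -13/32
RBBRRBR: Left { -1; -1/2; -7/16 }, Right { -13/32; -3/8; -1/4; 0 } so simplest -27/64
RBBRRBRB: Left { -1; -1/2; -7/16; -27/64 }, Right { -13/32; -3/8; -1/4; 0 } so simplest -53/128
RBBRRBRBR: Left { -1; -1/2; -7/16; -27/64 }, Right { -53/128; -13/32; -3/8; -1/4; 0 } so simplest -107/256
RBBRRBRBRR: Left { -1; -1/2; -7/16; -27/64 }, Right { -107/256; -53/128; -13/32; -3/8; -1/4; 0 } so simplest -215/512
RBBRRBRBRRB: Left { -1; -1/2; -7/16; -27/64; -215/512 }, Right { -107/256; -53/128; -13/32; -3/8; -1/4; 0 } so simplest -429/1024
RBBRRBRBRRBB: Left { -1; -1/2; -7/16; -27/64; -215/512; -429/1024 }, Right { -107/256; -53/128; -13/32; -3/8; -1/4; 0 } so simplest -857/2048
RBBRRBRBRRBBR: Left { -1; -1/2; -7/16; -27/64; -215/512; -429/1024 }, Right { -857/2048; -107/256; -53/128; -13/32; -3/8; -1/4; 0 } so simplest -1715/4096
RBBRRBRBRRBBRR: Left { -1; -1/2; -7/16; -27/64; -215/512; -429/1024 }, Right { -1715/4096; -857/2048; -107/256; -53/128; -13/32; -3/8; -1/4; 0 } so simplest -3431/8192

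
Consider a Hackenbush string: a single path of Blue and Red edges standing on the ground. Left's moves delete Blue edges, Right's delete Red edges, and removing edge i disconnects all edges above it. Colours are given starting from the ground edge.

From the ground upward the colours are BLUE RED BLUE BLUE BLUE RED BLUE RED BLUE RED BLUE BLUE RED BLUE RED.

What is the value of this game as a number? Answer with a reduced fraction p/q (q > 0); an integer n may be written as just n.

Prefix values for BLUE RED BLUE BLUE BLUE RED BLUE RED BLUE RED BLUE BLUE RED BLUE RED via {L|R} + simplicity:
g_1 [B]  L=[0]  R=[none]  gives 1
g_2 [BR]  L=[0]  R=[1]  gives 1/2
g_3 [BRB]  L=[0,1/2]  R=[1]  gives 3/4
g_4 [BRBB]  L=[0,1/2,3/4]  R=[1]  gives 7/8
g_5 [BRBBB]  L=[0,1/2,3/4,7/8]  R=[1]  gives 15/16
g_6 [BRBBBR]  L=[0,1/2,3/4,7/8]  R=[15/16,1]  gives 29/32
g_7 [BRBBBRB]  L=[0,1/2,3/4,7/8,29/32]  R=[15/16,1]  gives 59/64
g_8 [BRBBBRBR]  L=[0,1/2,3/4,7/8,29/32]  R=[59/64,15/16,1]  gives 117/128
g_9 [BRBBBRBRB]  L=[0,1/2,3/4,7/8,29/32,117/128]  R=[59/64,15/16,1]  gives 235/256
g_10 [BRBBBRBRBR]  L=[0,1/2,3/4,7/8,29/32,117/128]  R=[235/256,59/64,15/16,1]  gives 469/512
g_11 [BRBBBRBRBRB]  L=[0,1/2,3/4,7/8,29/32,117/128,469/512]  R=[235/256,59/64,15/16,1]  gives 939/1024
g_12 [BRBBBRBRBRBB]  L=[0,1/2,3/4,7/8,29/32,117/128,469/512,939/1024]  R=[235/256,59/64,15/16,1]  gives 1879/2048
g_13 [BRBBBRBRBRBBR]  L=[0,1/2,3/4,7/8,29/32,117/128,469/512,939/1024]  R=[1879/2048,235/256,59/64,15/16,1]  gives 3757/4096
g_14 [BRBBBRBRBRBBRB]  L=[0,1/2,3/4,7/8,29/32,117/128,469/512,939/1024,3757/4096]  R=[1879/2048,235/256,59/64,15/16,1]  gives 7515/8192
g_15 [BRBBBRBRBRBBRBR]  L=[0,1/2,3/4,7/8,29/32,117/128,469/512,939/1024,3757/4096]  R=[7515/8192,1879/2048,235/256,59/64,15/16,1]  gives 15029/16384

15029/16384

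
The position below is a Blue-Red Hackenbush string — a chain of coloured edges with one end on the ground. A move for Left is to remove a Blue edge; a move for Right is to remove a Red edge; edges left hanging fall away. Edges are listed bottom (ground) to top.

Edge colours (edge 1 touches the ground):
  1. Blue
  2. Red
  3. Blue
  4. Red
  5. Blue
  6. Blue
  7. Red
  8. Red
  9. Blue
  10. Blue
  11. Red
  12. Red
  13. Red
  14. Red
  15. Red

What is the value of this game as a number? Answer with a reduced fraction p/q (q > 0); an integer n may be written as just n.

11457/16384

Recurse on prefixes of the 15-edge string Blue Red Blue Red Blue Blue Red Red Blue Blue Red Red Red Red Red:
step 1: add Blue to get B; options L={ 0 } R={ (no moves) } gives 1
step 2: add Red to get BR; options L={ 0 } R={ 1 } gives 1/2
step 3: add Blue to get BRB; options L={ 0 1/2 } R={ 1 } gives 3/4
step 4: add Red to get BRBR; options L={ 0 1/2 } R={ 3/4 1 } gives 5/8
step 5: add Blue to get BRBRB; options L={ 0 1/2 5/8 } R={ 3/4 1 } gives 11/16
step 6: add Blue to get BRBRBB; options L={ 0 1/2 5/8 11/16 } R={ 3/4 1 } gives 23/32
step 7: add Red to get BRBRBBR; options L={ 0 1/2 5/8 11/16 } R={ 23/32 3/4 1 } gives 45/64
step 8: add Red to get BRBRBBRR; options L={ 0 1/2 5/8 11/16 } R={ 45/64 23/32 3/4 1 } gives 89/128
step 9: add Blue to get BRBRBBRRB; options L={ 0 1/2 5/8 11/16 89/128 } R={ 45/64 23/32 3/4 1 } gives 179/256
step 10: add Blue to get BRBRBBRRBB; options L={ 0 1/2 5/8 11/16 89/128 179/256 } R={ 45/64 23/32 3/4 1 } gives 359/512
step 11: add Red to get BRBRBBRRBBR; options L={ 0 1/2 5/8 11/16 89/128 179/256 } R={ 359/512 45/64 23/32 3/4 1 } gives 717/1024
step 12: add Red to get BRBRBBRRBBRR; options L={ 0 1/2 5/8 11/16 89/128 179/256 } R={ 717/1024 359/512 45/64 23/32 3/4 1 } gives 1433/2048
step 13: add Red to get BRBRBBRRBBRRR; options L={ 0 1/2 5/8 11/16 89/128 179/256 } R={ 1433/2048 717/1024 359/512 45/64 23/32 3/4 1 } gives 2865/4096
step 14: add Red to get BRBRBBRRBBRRRR; options L={ 0 1/2 5/8 11/16 89/128 179/256 } R={ 2865/4096 1433/2048 717/1024 359/512 45/64 23/32 3/4 1 } gives 5729/8192
step 15: add Red to get BRBRBBRRBBRRRRR; options L={ 0 1/2 5/8 11/16 89/128 179/256 } R={ 5729/8192 2865/4096 1433/2048 717/1024 359/512 45/64 23/32 3/4 1 } gives 11457/16384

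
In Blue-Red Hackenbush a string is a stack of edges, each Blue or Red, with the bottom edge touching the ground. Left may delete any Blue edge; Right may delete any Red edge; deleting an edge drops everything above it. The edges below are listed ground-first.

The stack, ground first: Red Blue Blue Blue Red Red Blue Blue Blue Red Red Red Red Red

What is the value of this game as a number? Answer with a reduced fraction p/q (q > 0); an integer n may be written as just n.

-1599/8192

R: Left { ∅ }, Right { 0 } = simplest -1
RB: Left { -1 }, Right { 0 } = simplest -1/2
RBB: Left { -1,-1/2 }, Right { 0 } = simplest -1/4
RBBB: Left { -1,-1/2,-1/4 }, Right { 0 } = simplest -1/8
RBBBR: Left { -1,-1/2,-1/4 }, Right { -1/8,0 } = simplest -3/16
RBBBRR: Left { -1,-1/2,-1/4 }, Right { -3/16,-1/8,0 } = simplest -7/32
RBBBRRB: Left { -1,-1/2,-1/4,-7/32 }, Right { -3/16,-1/8,0 } = simplest -13/64
RBBBRRBB: Left { -1,-1/2,-1/4,-7/32,-13/64 }, Right { -3/16,-1/8,0 } = simplest -25/128
RBBBRRBBB: Left { -1,-1/2,-1/4,-7/32,-13/64,-25/128 }, Right { -3/16,-1/8,0 } = simplest -49/256
RBBBRRBBBR: Left { -1,-1/2,-1/4,-7/32,-13/64,-25/128 }, Right { -49/256,-3/16,-1/8,0 } = simplest -99/512
RBBBRRBBBRR: Left { -1,-1/2,-1/4,-7/32,-13/64,-25/128 }, Right { -99/512,-49/256,-3/16,-1/8,0 } = simplest -199/1024
RBBBRRBBBRRR: Left { -1,-1/2,-1/4,-7/32,-13/64,-25/128 }, Right { -199/1024,-99/512,-49/256,-3/16,-1/8,0 } = simplest -399/2048
RBBBRRBBBRRRR: Left { -1,-1/2,-1/4,-7/32,-13/64,-25/128 }, Right { -399/2048,-199/1024,-99/512,-49/256,-3/16,-1/8,0 } = simplest -799/4096
RBBBRRBBBRRRRR: Left { -1,-1/2,-1/4,-7/32,-13/64,-25/128 }, Right { -799/4096,-399/2048,-199/1024,-99/512,-49/256,-3/16,-1/8,0 } = simplest -1599/8192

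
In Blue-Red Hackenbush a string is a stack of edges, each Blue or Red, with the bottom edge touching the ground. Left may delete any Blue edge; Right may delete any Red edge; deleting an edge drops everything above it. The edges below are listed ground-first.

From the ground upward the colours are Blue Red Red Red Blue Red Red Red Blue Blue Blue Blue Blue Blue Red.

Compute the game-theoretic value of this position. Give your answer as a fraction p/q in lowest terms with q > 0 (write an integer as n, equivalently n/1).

2301/16384

step 1: add Blue to get B; options L={ 0 } R={ (no moves) } gives 1
step 2: add Red to get BR; options L={ 0 } R={ 1 } gives 1/2
step 3: add Red to get BRR; options L={ 0 } R={ 1/2 1 } gives 1/4
step 4: add Red to get BRRR; options L={ 0 } R={ 1/4 1/2 1 } gives 1/8
step 5: add Blue to get BRRRB; options L={ 0 1/8 } R={ 1/4 1/2 1 } gives 3/16
step 6: add Red to get BRRRBR; options L={ 0 1/8 } R={ 3/16 1/4 1/2 1 } gives 5/32
step 7: add Red to get BRRRBRR; options L={ 0 1/8 } R={ 5/32 3/16 1/4 1/2 1 } gives 9/64
step 8: add Red to get BRRRBRRR; options L={ 0 1/8 } R={ 9/64 5/32 3/16 1/4 1/2 1 } gives 17/128
step 9: add Blue to get BRRRBRRRB; options L={ 0 1/8 17/128 } R={ 9/64 5/32 3/16 1/4 1/2 1 } gives 35/256
step 10: add Blue to get BRRRBRRRBB; options L={ 0 1/8 17/128 35/256 } R={ 9/64 5/32 3/16 1/4 1/2 1 } gives 71/512
step 11: add Blue to get BRRRBRRRBBB; options L={ 0 1/8 17/128 35/256 71/512 } R={ 9/64 5/32 3/16 1/4 1/2 1 } gives 143/1024
step 12: add Blue to get BRRRBRRRBBBB; options L={ 0 1/8 17/128 35/256 71/512 143/1024 } R={ 9/64 5/32 3/16 1/4 1/2 1 } gives 287/2048
step 13: add Blue to get BRRRBRRRBBBBB; options L={ 0 1/8 17/128 35/256 71/512 143/1024 287/2048 } R={ 9/64 5/32 3/16 1/4 1/2 1 } gives 575/4096
step 14: add Blue to get BRRRBRRRBBBBBB; options L={ 0 1/8 17/128 35/256 71/512 143/1024 287/2048 575/4096 } R={ 9/64 5/32 3/16 1/4 1/2 1 } gives 1151/8192
step 15: add Red to get BRRRBRRRBBBBBBR; options L={ 0 1/8 17/128 35/256 71/512 143/1024 287/2048 575/4096 } R={ 1151/8192 9/64 5/32 3/16 1/4 1/2 1 } gives 2301/16384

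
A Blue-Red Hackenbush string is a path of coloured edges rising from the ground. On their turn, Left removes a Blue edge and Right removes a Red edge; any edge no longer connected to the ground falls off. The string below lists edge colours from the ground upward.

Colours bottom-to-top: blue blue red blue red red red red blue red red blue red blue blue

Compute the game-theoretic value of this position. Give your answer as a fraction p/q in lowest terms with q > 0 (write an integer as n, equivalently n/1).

12439/8192

Prefix values for blue blue red blue red red red red blue red red blue red blue blue via {L|R} + simplicity:
1 of 15 · b · max L 0 · min R +∞ = 1
2 of 15 · bb · max L 1 · min R +∞ = 2
3 of 15 · bbr · max L 1 · min R 2 = 3/2
4 of 15 · bbrb · max L 3/2 · min R 2 = 7/4
5 of 15 · bbrbr · max L 3/2 · min R 7/4 = 13/8
6 of 15 · bbrbrr · max L 3/2 · min R 13/8 = 25/16
7 of 15 · bbrbrrr · max L 3/2 · min R 25/16 = 49/32
8 of 15 · bbrbrrrr · max L 3/2 · min R 49/32 = 97/64
9 of 15 · bbrbrrrrb · max L 97/64 · min R 49/32 = 195/128
10 of 15 · bbrbrrrrbr · max L 97/64 · min R 195/128 = 389/256
11 of 15 · bbrbrrrrbrr · max L 97/64 · min R 389/256 = 777/512
12 of 15 · bbrbrrrrbrrb · max L 777/512 · min R 389/256 = 1555/1024
13 of 15 · bbrbrrrrbrrbr · max L 777/512 · min R 1555/1024 = 3109/2048
14 of 15 · bbrbrrrrbrrbrb · max L 3109/2048 · min R 1555/1024 = 6219/4096
15 of 15 · bbrbrrrrbrrbrbb · max L 6219/4096 · min R 1555/1024 = 12439/8192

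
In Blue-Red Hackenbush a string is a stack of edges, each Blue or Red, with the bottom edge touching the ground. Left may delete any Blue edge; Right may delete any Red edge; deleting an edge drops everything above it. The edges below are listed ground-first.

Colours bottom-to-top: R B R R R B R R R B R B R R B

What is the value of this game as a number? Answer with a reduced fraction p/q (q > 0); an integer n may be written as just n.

step 1: add R to get R; options L={ none } R={ 0 } = -1
step 2: add B to get RB; options L={ -1 } R={ 0 } = -1/2
step 3: add R to get RBR; options L={ -1 } R={ -1/2, 0 } = -3/4
step 4: add R to get RBRR; options L={ -1 } R={ -3/4, -1/2, 0 } = -7/8
step 5: add R to get RBRRR; options L={ -1 } R={ -7/8, -3/4, -1/2, 0 } = -15/16
step 6: add B to get RBRRRB; options L={ -1, -15/16 } R={ -7/8, -3/4, -1/2, 0 } = -29/32
step 7: add R to get RBRRRBR; options L={ -1, -15/16 } R={ -29/32, -7/8, -3/4, -1/2, 0 } = -59/64
step 8: add R to get RBRRRBRR; options L={ -1, -15/16 } R={ -59/64, -29/32, -7/8, -3/4, -1/2, 0 } = -119/128
step 9: add R to get RBRRRBRRR; options L={ -1, -15/16 } R={ -119/128, -59/64, -29/32, -7/8, -3/4, -1/2, 0 } = -239/256
step 10: add B to get RBRRRBRRRB; options L={ -1, -15/16, -239/256 } R={ -119/128, -59/64, -29/32, -7/8, -3/4, -1/2, 0 } = -477/512
step 11: add R to get RBRRRBRRRBR; options L={ -1, -15/16, -239/256 } R={ -477/512, -119/128, -59/64, -29/32, -7/8, -3/4, -1/2, 0 } = -955/1024
step 12: add B to get RBRRRBRRRBRB; options L={ -1, -15/16, -239/256, -955/1024 } R={ -477/512, -119/128, -59/64, -29/32, -7/8, -3/4, -1/2, 0 } = -1909/2048
step 13: add R to get RBRRRBRRRBRBR; options L={ -1, -15/16, -239/256, -955/1024 } R={ -1909/2048, -477/512, -119/128, -59/64, -29/32, -7/8, -3/4, -1/2, 0 } = -3819/4096
step 14: add R to get RBRRRBRRRBRBRR; options L={ -1, -15/16, -239/256, -955/1024 } R={ -3819/4096, -1909/2048, -477/512, -119/128, -59/64, -29/32, -7/8, -3/4, -1/2, 0 } = -7639/8192
step 15: add B to get RBRRRBRRRBRBRRB; options L={ -1, -15/16, -239/256, -955/1024, -7639/8192 } R={ -3819/4096, -1909/2048, -477/512, -119/128, -59/64, -29/32, -7/8, -3/4, -1/2, 0 } = -15277/16384

-15277/16384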